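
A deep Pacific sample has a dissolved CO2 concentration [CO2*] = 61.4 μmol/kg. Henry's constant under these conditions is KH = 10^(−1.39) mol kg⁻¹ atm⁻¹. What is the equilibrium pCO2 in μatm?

pCO2 = 1510 μatm

KH = 10^(−1.39) = 4.074×10^-2 mol kg⁻¹ atm⁻¹
pCO2 = [CO2*]/KH = 61.4×10^-6 / 4.074×10^-2 = 1.51×10^-3 atm = 1510 μatm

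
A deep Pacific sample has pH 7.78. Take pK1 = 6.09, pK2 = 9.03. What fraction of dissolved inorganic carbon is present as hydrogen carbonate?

α₁ = 0.929

α₁ = 1 / (1 + [H⁺]/K1 + K2/[H⁺]) = 1 / (1 + 10^-1.69 + 10^-1.25)
   = 1 / (1 + 0.020417 + 0.056234) = 1/1.0767 = 0.9288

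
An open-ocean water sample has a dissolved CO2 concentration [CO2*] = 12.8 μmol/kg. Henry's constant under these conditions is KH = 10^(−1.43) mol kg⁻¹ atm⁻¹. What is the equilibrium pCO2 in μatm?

pCO2 = 345 μatm

KH = 10^(−1.43) = 3.715×10^-2 mol kg⁻¹ atm⁻¹
pCO2 = [CO2*]/KH = 12.8×10^-6 / 3.715×10^-2 = 3.45×10^-4 atm = 345 μatm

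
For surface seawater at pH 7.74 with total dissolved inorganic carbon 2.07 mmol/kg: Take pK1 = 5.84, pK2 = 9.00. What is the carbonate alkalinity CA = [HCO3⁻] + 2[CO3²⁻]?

CA = 2.15 mmol/kg

CA = [HCO3⁻] + 2[CO3²⁻] = (α₁ + 2α₂)·DIC
At pH 7.74: [H⁺]/K1 = 10^-1.90 = 0.012589, K2/[H⁺] = 10^-1.26 = 0.054954
α₁ = 1/(1 + 0.012589 + 0.054954) = 1/1.0675 = 0.9367; α₂ = α₁·K2/[H⁺] = 0.05148
α₁ + 2α₂ = 1.0397
CA = 1.0397 × 2.07 = 2.15 mmol/kg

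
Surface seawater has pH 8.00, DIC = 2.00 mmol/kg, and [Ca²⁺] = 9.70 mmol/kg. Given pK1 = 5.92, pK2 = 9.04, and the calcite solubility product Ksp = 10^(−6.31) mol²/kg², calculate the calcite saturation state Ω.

Ω = 3.29

α₂ = 1 / (1 + [H⁺]/K2 + [H⁺]²/(K1K2)) = 1 / (1 + 10^+1.04 + 10^-1.04)
   = 1 / (1 + 10.965 + 0.091201) = 1/12.056 = 0.08295
[CO3²⁻] = α₂ × DIC = 0.08295 × 2.00 = 0.1659 mmol/kg
Ksp = 10^(−6.31) = 4.898×10^-7
Ω = [Ca²⁺][CO3²⁻]/Ksp = (9.70×10^-3)(1.659×10^-4) / 4.898×10^-7 = 3.29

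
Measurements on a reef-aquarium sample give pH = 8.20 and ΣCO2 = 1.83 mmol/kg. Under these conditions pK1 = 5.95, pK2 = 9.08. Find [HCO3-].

α₁ = 1 / (1 + [H⁺]/K1 + K2/[H⁺]) = 1 / (1 + 10^-2.25 + 10^-0.88)
   = 1 / (1 + 0.0056234 + 0.13183) = 1/1.1374 = 0.8792
[HCO3⁻] = α₁ × DIC = 0.8792 × 1.83 = 1.61 mmol/kg

[HCO3⁻] = 1.61 mmol/kg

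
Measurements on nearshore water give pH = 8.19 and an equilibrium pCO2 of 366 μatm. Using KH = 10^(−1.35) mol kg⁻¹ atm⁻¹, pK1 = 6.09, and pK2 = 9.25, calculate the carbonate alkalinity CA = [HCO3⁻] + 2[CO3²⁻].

CA = 2.42 mmol/kg

[CO2*] = KH · pCO2 = 10^(−1.35) × 366×10^-6 = 1.635×10^-5 mol/kg
α₀ = 1/(1 + K1/[H⁺] + K1K2/[H⁺]²) = 1/(1 + 10^+2.10 + 10^+1.04) = 0.007254
DIC = [CO2*]/α₀ = 1.635×10^-5 / 0.007254 = 2.254 mmol/kg
CA = (α₁ + 2α₂)·DIC = (0.9132 + 2×0.07954) × 2.254 = 2.42 mmol/kg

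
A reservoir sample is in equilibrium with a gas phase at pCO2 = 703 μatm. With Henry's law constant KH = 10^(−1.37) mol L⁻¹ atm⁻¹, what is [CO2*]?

[CO2*] = 30.0 μmol/L

KH = 10^(−1.37) = 4.266×10^-2 mol L⁻¹ atm⁻¹
[CO2*] = KH · pCO2 = 4.266×10^-2 × 703×10^-6 atm = 3.00×10^-5 mol/L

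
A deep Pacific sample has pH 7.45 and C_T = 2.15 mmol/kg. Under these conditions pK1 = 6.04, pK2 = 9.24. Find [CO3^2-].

α₂ = 1 / (1 + [H⁺]/K2 + [H⁺]²/(K1K2)) = 1 / (1 + 10^+1.79 + 10^+0.38)
   = 1 / (1 + 61.660 + 2.3988) = 1/65.058 = 0.01537
[CO3²⁻] = α₂ × DIC = 0.01537 × 2.15 = 0.0330 mmol/kg

[CO3²⁻] = 0.0330 mmol/kg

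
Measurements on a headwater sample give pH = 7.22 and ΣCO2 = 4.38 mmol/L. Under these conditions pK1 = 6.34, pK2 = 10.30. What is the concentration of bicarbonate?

[HCO3⁻] = 3.87 mmol/L

α₁ = 1 / (1 + [H⁺]/K1 + K2/[H⁺]) = 1 / (1 + 10^-0.88 + 10^-3.08)
   = 1 / (1 + 0.13183 + 0.00083176) = 1/1.1327 = 0.8829
[HCO3⁻] = α₁ × DIC = 0.8829 × 4.38 = 3.87 mmol/L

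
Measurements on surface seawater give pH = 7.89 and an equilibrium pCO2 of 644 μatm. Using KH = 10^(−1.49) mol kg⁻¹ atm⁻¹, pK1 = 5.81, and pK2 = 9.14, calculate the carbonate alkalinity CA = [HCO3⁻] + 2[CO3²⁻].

[CO2*] = KH · pCO2 = 10^(−1.49) × 644×10^-6 = 2.084×10^-5 mol/kg
α₀ = 1/(1 + K1/[H⁺] + K1K2/[H⁺]²) = 1/(1 + 10^+2.08 + 10^+0.83) = 0.007813
DIC = [CO2*]/α₀ = 2.084×10^-5 / 0.007813 = 2.667 mmol/kg
CA = (α₁ + 2α₂)·DIC = (0.9394 + 2×0.05282) × 2.667 = 2.79 mmol/kg

CA = 2.79 mmol/kg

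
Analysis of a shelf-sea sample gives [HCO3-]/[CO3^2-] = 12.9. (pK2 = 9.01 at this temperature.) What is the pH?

pH = 7.90

From K2 = [H⁺][CO3^2-]/[HCO3-]:  pH = pK2 − log₁₀([HCO3-]/[CO3^2-])
log₁₀(12.9) = +1.111
pH = 9.01 − (+1.111) = 7.90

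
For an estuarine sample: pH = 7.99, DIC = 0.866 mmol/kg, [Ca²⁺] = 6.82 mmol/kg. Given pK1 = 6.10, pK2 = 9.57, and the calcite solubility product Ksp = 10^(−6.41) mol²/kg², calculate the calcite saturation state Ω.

Ω = 0.384

α₂ = 1 / (1 + [H⁺]/K2 + [H⁺]²/(K1K2)) = 1 / (1 + 10^+1.58 + 10^-0.31)
   = 1 / (1 + 38.019 + 0.48978) = 1/39.509 = 0.02531
[CO3²⁻] = α₂ × DIC = 0.02531 × 0.866 = 0.02192 mmol/kg
Ksp = 10^(−6.41) = 3.890×10^-7
Ω = [Ca²⁺][CO3²⁻]/Ksp = (6.82×10^-3)(2.192×10^-5) / 3.890×10^-7 = 0.384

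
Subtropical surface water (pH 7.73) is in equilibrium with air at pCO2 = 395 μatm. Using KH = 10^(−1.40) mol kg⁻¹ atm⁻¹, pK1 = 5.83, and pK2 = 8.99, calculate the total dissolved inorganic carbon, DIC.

[CO2*] = KH · pCO2 = 10^(−1.40) × 395×10^-6 = 1.573×10^-5 mol/kg
α₀ = 1/(1 + K1/[H⁺] + K1K2/[H⁺]²) = 1/(1 + 10^+1.90 + 10^+0.64) = 0.01179
DIC = [CO2*]/α₀ = 1.573×10^-5 / 0.01179 = 1.33 mmol/kg

DIC = 1.33 mmol/kg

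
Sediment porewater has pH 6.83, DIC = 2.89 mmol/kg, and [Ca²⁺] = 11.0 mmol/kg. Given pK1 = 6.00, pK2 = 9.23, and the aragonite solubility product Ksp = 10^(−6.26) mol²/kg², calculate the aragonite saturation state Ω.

Ω = 0.200

α₂ = 1 / (1 + [H⁺]/K2 + [H⁺]²/(K1K2)) = 1 / (1 + 10^+2.40 + 10^+1.57)
   = 1 / (1 + 251.19 + 37.154) = 1/289.34 = 0.003456
[CO3²⁻] = α₂ × DIC = 0.003456 × 2.89 = 0.009988 mmol/kg = 9.988 μmol/kg
Ksp = 10^(−6.26) = 5.495×10^-7
Ω = [Ca²⁺][CO3²⁻]/Ksp = (11.0×10^-3)(9.988×10^-6) / 5.495×10^-7 = 0.200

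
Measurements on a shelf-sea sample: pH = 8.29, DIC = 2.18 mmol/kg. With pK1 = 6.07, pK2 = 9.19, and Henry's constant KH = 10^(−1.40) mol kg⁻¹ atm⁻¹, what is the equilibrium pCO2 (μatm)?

α₀ = 1 / (1 + K1/[H⁺] + K1K2/[H⁺]²) = 1 / (1 + 10^+2.22 + 10^+1.32)
   = 1 / (1 + 165.96 + 20.893) = 1/187.85 = 0.005323
[CO2*] = α₀ × DIC = 0.005323 × 2.18 = 0.01160 mmol/kg = 11.60 μmol/kg
pCO2 = [CO2*]/KH = 1.160×10^-5 / 3.981×10^-2 = 292 μatm

pCO2 = 292 μatm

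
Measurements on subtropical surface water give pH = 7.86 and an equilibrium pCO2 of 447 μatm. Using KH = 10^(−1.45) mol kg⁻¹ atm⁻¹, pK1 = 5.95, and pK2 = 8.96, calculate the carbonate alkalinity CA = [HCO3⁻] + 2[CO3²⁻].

CA = 1.49 mmol/kg

[CO2*] = KH · pCO2 = 10^(−1.45) × 447×10^-6 = 1.586×10^-5 mol/kg
α₀ = 1/(1 + K1/[H⁺] + K1K2/[H⁺]²) = 1/(1 + 10^+1.91 + 10^+0.81) = 0.01127
DIC = [CO2*]/α₀ = 1.586×10^-5 / 0.01127 = 1.407 mmol/kg
CA = (α₁ + 2α₂)·DIC = (0.9160 + 2×0.07276) × 1.407 = 1.49 mmol/kg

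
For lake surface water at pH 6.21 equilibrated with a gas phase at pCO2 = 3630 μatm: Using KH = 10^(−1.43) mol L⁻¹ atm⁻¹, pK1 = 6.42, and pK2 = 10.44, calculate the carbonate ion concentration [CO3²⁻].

[CO3²⁻] = 0.00490 μmol/L

[CO2*] = KH · pCO2 = 10^(−1.43) × 3630×10^-6 = 1.349×10^-4 mol/L
α₀ = 1/(1 + K1/[H⁺] + K1K2/[H⁺]²) = 1/(1 + 10^-0.21 + 10^-4.44) = 0.6186
DIC = [CO2*]/α₀ = 1.349×10^-4 / 0.6186 = 0.2180 mmol/L
[CO3²⁻] = α₂·DIC; α₂ = 2.246×10^-5, so [CO3²⁻] = 2.246×10^-5 × 0.2180 = 4.90×10^-6 mmol/L = 0.00490 μmol/L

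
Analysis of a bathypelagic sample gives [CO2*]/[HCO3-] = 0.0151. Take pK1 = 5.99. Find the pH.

pH = 7.81

From K1 = [H⁺][HCO3-]/[CO2*]:  pH = pK1 − log₁₀([CO2*]/[HCO3-])
log₁₀(0.0151) = -1.821
pH = 5.99 − (-1.821) = 7.81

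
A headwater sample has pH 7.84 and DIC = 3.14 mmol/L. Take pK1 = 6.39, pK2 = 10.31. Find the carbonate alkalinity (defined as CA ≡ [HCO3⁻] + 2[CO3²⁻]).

CA = 3.04 mmol/L

CA = [HCO3⁻] + 2[CO3²⁻] = (α₁ + 2α₂)·DIC
At pH 7.84: [H⁺]/K1 = 10^-1.45 = 0.035481, K2/[H⁺] = 10^-2.47 = 0.0033884
α₁ = 1/(1 + 0.035481 + 0.0033884) = 1/1.0389 = 0.9626; α₂ = α₁·K2/[H⁺] = 0.003262
α₁ + 2α₂ = 0.9691
CA = 0.9691 × 3.14 = 3.04 mmol/L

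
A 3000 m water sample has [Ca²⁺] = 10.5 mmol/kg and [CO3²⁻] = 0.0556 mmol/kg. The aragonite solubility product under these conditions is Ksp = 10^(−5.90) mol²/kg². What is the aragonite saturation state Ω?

Ω = 0.464

Ksp = 10^(−5.90) = 1.259×10^-6
Ω = [Ca²⁺][CO3²⁻]/Ksp = (10.5×10^-3)(0.0556×10^-3) / 1.259×10^-6 = 0.464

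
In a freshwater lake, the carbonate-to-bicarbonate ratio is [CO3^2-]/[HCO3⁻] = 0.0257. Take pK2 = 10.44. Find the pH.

From K2 = [H⁺][CO3^2-]/[HCO3⁻]:  pH = pK2 + log₁₀([CO3^2-]/[HCO3⁻])
log₁₀(0.0257) = -1.590
pH = 10.44 + (-1.590) = 8.85

pH = 8.85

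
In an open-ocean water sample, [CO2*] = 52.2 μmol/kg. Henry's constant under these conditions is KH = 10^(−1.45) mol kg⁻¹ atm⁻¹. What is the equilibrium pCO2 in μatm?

pCO2 = 1470 μatm

KH = 10^(−1.45) = 3.548×10^-2 mol kg⁻¹ atm⁻¹
pCO2 = [CO2*]/KH = 52.2×10^-6 / 3.548×10^-2 = 1.47×10^-3 atm = 1470 μatm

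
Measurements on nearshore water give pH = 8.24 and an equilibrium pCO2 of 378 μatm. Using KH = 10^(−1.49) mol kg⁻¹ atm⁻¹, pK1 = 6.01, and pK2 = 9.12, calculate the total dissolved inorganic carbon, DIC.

[CO2*] = KH · pCO2 = 10^(−1.49) × 378×10^-6 = 1.223×10^-5 mol/kg
α₀ = 1/(1 + K1/[H⁺] + K1K2/[H⁺]²) = 1/(1 + 10^+2.23 + 10^+1.35) = 0.005176
DIC = [CO2*]/α₀ = 1.223×10^-5 / 0.005176 = 2.36 mmol/kg

DIC = 2.36 mmol/kg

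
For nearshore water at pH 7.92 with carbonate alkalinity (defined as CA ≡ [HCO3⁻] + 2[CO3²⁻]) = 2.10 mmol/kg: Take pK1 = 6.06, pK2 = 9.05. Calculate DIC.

CA = [HCO3⁻] + 2[CO3²⁻] = (α₁ + 2α₂)·DIC
At pH 7.92: [H⁺]/K1 = 10^-1.86 = 0.013804, K2/[H⁺] = 10^-1.13 = 0.074131
α₁ = 1/(1 + 0.013804 + 0.074131) = 1/1.0879 = 0.9192; α₂ = α₁·K2/[H⁺] = 0.06814
α₁ + 2α₂ = 1.0555
DIC = CA / (α₁ + 2α₂) = 2.10 / 1.0555 = 1.99 mmol/kg

DIC = 1.99 mmol/kg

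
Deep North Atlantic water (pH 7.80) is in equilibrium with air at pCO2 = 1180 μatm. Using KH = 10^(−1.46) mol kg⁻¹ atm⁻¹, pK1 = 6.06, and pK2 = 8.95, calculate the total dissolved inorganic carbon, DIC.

DIC = 2.45 mmol/kg

[CO2*] = KH · pCO2 = 10^(−1.46) × 1180×10^-6 = 4.091×10^-5 mol/kg
α₀ = 1/(1 + K1/[H⁺] + K1K2/[H⁺]²) = 1/(1 + 10^+1.74 + 10^+0.59) = 0.01671
DIC = [CO2*]/α₀ = 4.091×10^-5 / 0.01671 = 2.45 mmol/kg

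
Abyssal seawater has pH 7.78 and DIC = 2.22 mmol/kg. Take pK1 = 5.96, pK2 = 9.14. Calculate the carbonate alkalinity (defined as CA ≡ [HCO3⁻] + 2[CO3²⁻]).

CA = [HCO3⁻] + 2[CO3²⁻] = (α₁ + 2α₂)·DIC
At pH 7.78: [H⁺]/K1 = 10^-1.82 = 0.015136, K2/[H⁺] = 10^-1.36 = 0.043652
α₁ = 1/(1 + 0.015136 + 0.043652) = 1/1.0588 = 0.9445; α₂ = α₁·K2/[H⁺] = 0.04123
α₁ + 2α₂ = 1.0269
CA = 1.0269 × 2.22 = 2.28 mmol/kg

CA = 2.28 mmol/kg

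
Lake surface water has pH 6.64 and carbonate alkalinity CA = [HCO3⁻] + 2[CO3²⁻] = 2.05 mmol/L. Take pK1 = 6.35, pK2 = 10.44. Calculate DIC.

CA = [HCO3⁻] + 2[CO3²⁻] = (α₁ + 2α₂)·DIC
At pH 6.64: [H⁺]/K1 = 10^-0.29 = 0.51286, K2/[H⁺] = 10^-3.80 = 0.00015849
α₁ = 1/(1 + 0.51286 + 0.00015849) = 1/1.5130 = 0.6609; α₂ = α₁·K2/[H⁺] = 0.0001048
α₁ + 2α₂ = 0.6611
DIC = CA / (α₁ + 2α₂) = 2.05 / 0.6611 = 3.10 mmol/L

DIC = 3.10 mmol/L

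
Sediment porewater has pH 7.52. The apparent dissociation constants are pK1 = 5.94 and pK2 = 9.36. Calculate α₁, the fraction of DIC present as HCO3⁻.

α₁ = 0.961

α₁ = 1 / (1 + [H⁺]/K1 + K2/[H⁺]) = 1 / (1 + 10^-1.58 + 10^-1.84)
   = 1 / (1 + 0.026303 + 0.014454) = 1/1.0408 = 0.9608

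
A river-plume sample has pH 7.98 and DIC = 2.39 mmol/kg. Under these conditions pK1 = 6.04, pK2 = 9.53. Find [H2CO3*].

α₀ = 1 / (1 + K1/[H⁺] + K1K2/[H⁺]²) = 1 / (1 + 10^+1.94 + 10^+0.39)
   = 1 / (1 + 87.096 + 2.4547) = 1/90.551 = 0.01104
[CO2*] = α₀ × DIC = 0.01104 × 2.39 = 0.0264 mmol/kg

[CO2*] = 0.0264 mmol/kg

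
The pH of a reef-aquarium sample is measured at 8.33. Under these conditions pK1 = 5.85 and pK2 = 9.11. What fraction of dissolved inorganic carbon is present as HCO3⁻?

α₁ = 0.855

α₁ = 1 / (1 + [H⁺]/K1 + K2/[H⁺]) = 1 / (1 + 10^-2.48 + 10^-0.78)
   = 1 / (1 + 0.0033113 + 0.16596) = 1/1.1693 = 0.8552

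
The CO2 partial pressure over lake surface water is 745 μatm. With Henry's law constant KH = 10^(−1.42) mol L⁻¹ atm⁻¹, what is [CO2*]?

KH = 10^(−1.42) = 3.802×10^-2 mol L⁻¹ atm⁻¹
[CO2*] = KH · pCO2 = 3.802×10^-2 × 745×10^-6 atm = 2.83×10^-5 mol/L

[CO2*] = 28.3 μmol/L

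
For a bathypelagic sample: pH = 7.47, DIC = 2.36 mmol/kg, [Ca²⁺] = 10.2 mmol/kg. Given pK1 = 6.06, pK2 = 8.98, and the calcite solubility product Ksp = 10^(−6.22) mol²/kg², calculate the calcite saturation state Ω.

Ω = 1.15

α₂ = 1 / (1 + [H⁺]/K2 + [H⁺]²/(K1K2)) = 1 / (1 + 10^+1.51 + 10^+0.10)
   = 1 / (1 + 32.359 + 1.2589) = 1/34.618 = 0.02889
[CO3²⁻] = α₂ × DIC = 0.02889 × 2.36 = 0.06817 mmol/kg
Ksp = 10^(−6.22) = 6.026×10^-7
Ω = [Ca²⁺][CO3²⁻]/Ksp = (10.2×10^-3)(6.817×10^-5) / 6.026×10^-7 = 1.15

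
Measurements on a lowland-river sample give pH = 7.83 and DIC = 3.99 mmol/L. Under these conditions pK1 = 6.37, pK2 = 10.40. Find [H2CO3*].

[CO2*] = 0.133 mmol/L

α₀ = 1 / (1 + K1/[H⁺] + K1K2/[H⁺]²) = 1 / (1 + 10^+1.46 + 10^-1.11)
   = 1 / (1 + 28.840 + 0.077625) = 1/29.918 = 0.03342
[CO2*] = α₀ × DIC = 0.03342 × 3.99 = 0.133 mmol/L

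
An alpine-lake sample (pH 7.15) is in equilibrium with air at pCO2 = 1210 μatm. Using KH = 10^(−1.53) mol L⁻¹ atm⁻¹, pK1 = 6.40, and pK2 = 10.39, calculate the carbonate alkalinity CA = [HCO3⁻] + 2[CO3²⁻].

CA = 0.201 mmol/L

[CO2*] = KH · pCO2 = 10^(−1.53) × 1210×10^-6 = 3.571×10^-5 mol/L
α₀ = 1/(1 + K1/[H⁺] + K1K2/[H⁺]²) = 1/(1 + 10^+0.75 + 10^-2.49) = 0.1509
DIC = [CO2*]/α₀ = 3.571×10^-5 / 0.1509 = 0.2366 mmol/L
CA = (α₁ + 2α₂)·DIC = (0.8486 + 2×0.0004883) × 0.2366 = 0.201 mmol/L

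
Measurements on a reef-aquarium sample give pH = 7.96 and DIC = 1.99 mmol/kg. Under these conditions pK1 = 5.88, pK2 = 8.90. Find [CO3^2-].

α₂ = 1 / (1 + [H⁺]/K2 + [H⁺]²/(K1K2)) = 1 / (1 + 10^+0.94 + 10^-1.14)
   = 1 / (1 + 8.7096 + 0.072444) = 1/9.7821 = 0.1022
[CO3²⁻] = α₂ × DIC = 0.1022 × 1.99 = 0.203 mmol/kg

[CO3²⁻] = 0.203 mmol/kg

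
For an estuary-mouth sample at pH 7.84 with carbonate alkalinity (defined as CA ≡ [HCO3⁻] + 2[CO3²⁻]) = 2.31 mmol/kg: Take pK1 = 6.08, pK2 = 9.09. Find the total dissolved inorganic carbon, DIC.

CA = [HCO3⁻] + 2[CO3²⁻] = (α₁ + 2α₂)·DIC
At pH 7.84: [H⁺]/K1 = 10^-1.76 = 0.017378, K2/[H⁺] = 10^-1.25 = 0.056234
α₁ = 1/(1 + 0.017378 + 0.056234) = 1/1.0736 = 0.9314; α₂ = α₁·K2/[H⁺] = 0.05238
α₁ + 2α₂ = 1.0362
DIC = CA / (α₁ + 2α₂) = 2.31 / 1.0362 = 2.23 mmol/kg

DIC = 2.23 mmol/kg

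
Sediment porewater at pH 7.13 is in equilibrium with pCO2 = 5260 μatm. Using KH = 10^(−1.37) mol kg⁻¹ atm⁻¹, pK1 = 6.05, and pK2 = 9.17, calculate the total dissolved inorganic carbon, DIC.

DIC = 2.95 mmol/kg

[CO2*] = KH · pCO2 = 10^(−1.37) × 5260×10^-6 = 2.244×10^-4 mol/kg
α₀ = 1/(1 + K1/[H⁺] + K1K2/[H⁺]²) = 1/(1 + 10^+1.08 + 10^-0.96) = 0.07615
DIC = [CO2*]/α₀ = 2.244×10^-4 / 0.07615 = 2.95 mmol/kg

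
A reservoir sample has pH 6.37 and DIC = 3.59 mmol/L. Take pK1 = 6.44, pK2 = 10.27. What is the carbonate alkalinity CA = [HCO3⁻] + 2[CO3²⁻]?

CA = [HCO3⁻] + 2[CO3²⁻] = (α₁ + 2α₂)·DIC
At pH 6.37: [H⁺]/K1 = 10^0.07 = 1.1749, K2/[H⁺] = 10^-3.90 = 0.00012589
α₁ = 1/(1 + 1.1749 + 0.00012589) = 1/2.1750 = 0.4598; α₂ = α₁·K2/[H⁺] = 5.788×10^-5
α₁ + 2α₂ = 0.4599
CA = 0.4599 × 3.59 = 1.65 mmol/L

CA = 1.65 mmol/L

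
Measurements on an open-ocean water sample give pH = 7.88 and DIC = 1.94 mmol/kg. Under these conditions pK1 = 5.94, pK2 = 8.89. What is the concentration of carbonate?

α₂ = 1 / (1 + [H⁺]/K2 + [H⁺]²/(K1K2)) = 1 / (1 + 10^+1.01 + 10^-0.93)
   = 1 / (1 + 10.233 + 0.11749) = 1/11.350 = 0.08810
[CO3²⁻] = α₂ × DIC = 0.08810 × 1.94 = 0.171 mmol/kg

[CO3²⁻] = 0.171 mmol/kg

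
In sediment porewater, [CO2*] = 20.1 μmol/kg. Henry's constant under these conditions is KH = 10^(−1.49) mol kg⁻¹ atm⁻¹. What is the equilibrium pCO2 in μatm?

pCO2 = 621 μatm

KH = 10^(−1.49) = 3.236×10^-2 mol kg⁻¹ atm⁻¹
pCO2 = [CO2*]/KH = 20.1×10^-6 / 3.236×10^-2 = 6.21×10^-4 atm = 621 μatm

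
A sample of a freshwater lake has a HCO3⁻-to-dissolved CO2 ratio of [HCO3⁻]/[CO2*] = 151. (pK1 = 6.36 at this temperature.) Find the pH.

From K1 = [H⁺][HCO3⁻]/[CO2*]:  pH = pK1 + log₁₀([HCO3⁻]/[CO2*])
log₁₀(151) = +2.179
pH = 6.36 + (+2.179) = 8.54

pH = 8.54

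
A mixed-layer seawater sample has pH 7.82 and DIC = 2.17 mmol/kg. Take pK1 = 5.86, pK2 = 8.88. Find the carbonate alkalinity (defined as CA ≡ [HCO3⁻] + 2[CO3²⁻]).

CA = 2.32 mmol/kg

CA = [HCO3⁻] + 2[CO3²⁻] = (α₁ + 2α₂)·DIC
At pH 7.82: [H⁺]/K1 = 10^-1.96 = 0.010965, K2/[H⁺] = 10^-1.06 = 0.087096
α₁ = 1/(1 + 0.010965 + 0.087096) = 1/1.0981 = 0.9107; α₂ = α₁·K2/[H⁺] = 0.07932
α₁ + 2α₂ = 1.0693
CA = 1.0693 × 2.17 = 2.32 mmol/kg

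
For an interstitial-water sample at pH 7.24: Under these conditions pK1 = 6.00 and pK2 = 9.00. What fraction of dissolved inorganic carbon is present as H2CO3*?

α₀ = 1 / (1 + K1/[H⁺] + K1K2/[H⁺]²) = 1 / (1 + 10^+1.24 + 10^-0.52)
   = 1 / (1 + 17.378 + 0.30200) = 1/18.680 = 0.05353

α₀ = 0.0535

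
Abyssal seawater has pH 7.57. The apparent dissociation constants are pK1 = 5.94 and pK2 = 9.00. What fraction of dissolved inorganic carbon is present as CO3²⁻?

α₂ = 1 / (1 + [H⁺]/K2 + [H⁺]²/(K1K2)) = 1 / (1 + 10^+1.43 + 10^-0.20)
   = 1 / (1 + 26.915 + 0.63096) = 1/28.546 = 0.03503

α₂ = 0.0350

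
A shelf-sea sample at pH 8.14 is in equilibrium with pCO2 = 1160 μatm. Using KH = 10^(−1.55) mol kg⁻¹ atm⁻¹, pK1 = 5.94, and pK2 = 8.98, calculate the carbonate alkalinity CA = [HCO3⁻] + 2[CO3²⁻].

CA = 6.68 mmol/kg

[CO2*] = KH · pCO2 = 10^(−1.55) × 1160×10^-6 = 3.269×10^-5 mol/kg
α₀ = 1/(1 + K1/[H⁺] + K1K2/[H⁺]²) = 1/(1 + 10^+2.20 + 10^+1.36) = 0.005483
DIC = [CO2*]/α₀ = 3.269×10^-5 / 0.005483 = 5.963 mmol/kg
CA = (α₁ + 2α₂)·DIC = (0.8689 + 2×0.1256) × 5.963 = 6.68 mmol/kg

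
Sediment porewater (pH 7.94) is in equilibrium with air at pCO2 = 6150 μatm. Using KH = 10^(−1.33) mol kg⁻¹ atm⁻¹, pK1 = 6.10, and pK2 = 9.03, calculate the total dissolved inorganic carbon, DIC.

DIC = 21.8 mmol/kg

[CO2*] = KH · pCO2 = 10^(−1.33) × 6150×10^-6 = 2.877×10^-4 mol/kg
α₀ = 1/(1 + K1/[H⁺] + K1K2/[H⁺]²) = 1/(1 + 10^+1.84 + 10^+0.75) = 0.01319
DIC = [CO2*]/α₀ = 2.877×10^-4 / 0.01319 = 21.8 mmol/kg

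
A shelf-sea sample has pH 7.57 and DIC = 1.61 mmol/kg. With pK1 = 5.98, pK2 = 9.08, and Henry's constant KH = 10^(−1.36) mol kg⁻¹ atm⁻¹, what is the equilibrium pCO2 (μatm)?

pCO2 = 897 μatm

α₀ = 1 / (1 + K1/[H⁺] + K1K2/[H⁺]²) = 1 / (1 + 10^+1.59 + 10^+0.08)
   = 1 / (1 + 38.905 + 1.2023) = 1/41.107 = 0.02433
[CO2*] = α₀ × DIC = 0.02433 × 1.61 = 0.03917 mmol/kg
pCO2 = [CO2*]/KH = 3.917×10^-5 / 4.365×10^-2 = 897 μatm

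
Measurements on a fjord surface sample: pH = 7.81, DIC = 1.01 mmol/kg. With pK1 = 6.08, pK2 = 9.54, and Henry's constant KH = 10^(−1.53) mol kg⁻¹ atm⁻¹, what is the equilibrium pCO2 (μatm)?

pCO2 = 614 μatm

α₀ = 1 / (1 + K1/[H⁺] + K1K2/[H⁺]²) = 1 / (1 + 10^+1.73 + 10^+0.00)
   = 1 / (1 + 53.703 + 1.0000) = 1/55.703 = 0.01795
[CO2*] = α₀ × DIC = 0.01795 × 1.01 = 0.01813 mmol/kg = 18.13 μmol/kg
pCO2 = [CO2*]/KH = 1.813×10^-5 / 2.951×10^-2 = 614 μatm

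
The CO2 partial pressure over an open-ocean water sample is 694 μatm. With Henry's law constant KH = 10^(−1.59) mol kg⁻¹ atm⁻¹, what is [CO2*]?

[CO2*] = 17.8 μmol/kg

KH = 10^(−1.59) = 2.570×10^-2 mol kg⁻¹ atm⁻¹
[CO2*] = KH · pCO2 = 2.570×10^-2 × 694×10^-6 atm = 1.78×10^-5 mol/kg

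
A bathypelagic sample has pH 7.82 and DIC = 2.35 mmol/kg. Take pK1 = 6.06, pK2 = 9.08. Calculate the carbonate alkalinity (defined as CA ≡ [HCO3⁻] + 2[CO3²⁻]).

CA = 2.43 mmol/kg

CA = [HCO3⁻] + 2[CO3²⁻] = (α₁ + 2α₂)·DIC
At pH 7.82: [H⁺]/K1 = 10^-1.76 = 0.017378, K2/[H⁺] = 10^-1.26 = 0.054954
α₁ = 1/(1 + 0.017378 + 0.054954) = 1/1.0723 = 0.9325; α₂ = α₁·K2/[H⁺] = 0.05125
α₁ + 2α₂ = 1.0350
CA = 1.0350 × 2.35 = 2.43 mmol/kg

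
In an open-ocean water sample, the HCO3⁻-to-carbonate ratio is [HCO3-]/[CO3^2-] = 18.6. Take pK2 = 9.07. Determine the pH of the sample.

pH = 7.80

From K2 = [H⁺][CO3^2-]/[HCO3-]:  pH = pK2 − log₁₀([HCO3-]/[CO3^2-])
log₁₀(18.6) = +1.270
pH = 9.07 − (+1.270) = 7.80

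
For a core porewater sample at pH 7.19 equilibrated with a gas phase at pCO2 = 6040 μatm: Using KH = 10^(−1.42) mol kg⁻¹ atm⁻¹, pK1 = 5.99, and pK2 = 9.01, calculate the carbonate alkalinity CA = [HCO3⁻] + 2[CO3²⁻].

[CO2*] = KH · pCO2 = 10^(−1.42) × 6040×10^-6 = 2.296×10^-4 mol/kg
α₀ = 1/(1 + K1/[H⁺] + K1K2/[H⁺]²) = 1/(1 + 10^+1.20 + 10^-0.62) = 0.05852
DIC = [CO2*]/α₀ = 2.296×10^-4 / 0.05852 = 3.924 mmol/kg
CA = (α₁ + 2α₂)·DIC = (0.9274 + 2×0.01404) × 3.924 = 3.75 mmol/kg

CA = 3.75 mmol/kg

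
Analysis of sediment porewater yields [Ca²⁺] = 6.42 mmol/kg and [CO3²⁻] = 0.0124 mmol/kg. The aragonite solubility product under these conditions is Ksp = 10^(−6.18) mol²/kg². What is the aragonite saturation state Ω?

Ω = 0.120

Ksp = 10^(−6.18) = 6.607×10^-7
Ω = [Ca²⁺][CO3²⁻]/Ksp = (6.42×10^-3)(0.0124×10^-3) / 6.607×10^-7 = 0.120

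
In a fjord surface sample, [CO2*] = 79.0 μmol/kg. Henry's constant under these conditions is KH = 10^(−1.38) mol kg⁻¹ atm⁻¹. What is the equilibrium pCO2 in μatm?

pCO2 = 1900 μatm

KH = 10^(−1.38) = 4.169×10^-2 mol kg⁻¹ atm⁻¹
pCO2 = [CO2*]/KH = 79.0×10^-6 / 4.169×10^-2 = 1.90×10^-3 atm = 1900 μatm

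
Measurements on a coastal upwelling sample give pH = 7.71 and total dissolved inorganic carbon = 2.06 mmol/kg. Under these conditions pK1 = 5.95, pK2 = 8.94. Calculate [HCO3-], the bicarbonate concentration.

α₁ = 1 / (1 + [H⁺]/K1 + K2/[H⁺]) = 1 / (1 + 10^-1.76 + 10^-1.23)
   = 1 / (1 + 0.017378 + 0.058884) = 1/1.0763 = 0.9291
[HCO3⁻] = α₁ × DIC = 0.9291 × 2.06 = 1.91 mmol/kg

[HCO3⁻] = 1.91 mmol/kg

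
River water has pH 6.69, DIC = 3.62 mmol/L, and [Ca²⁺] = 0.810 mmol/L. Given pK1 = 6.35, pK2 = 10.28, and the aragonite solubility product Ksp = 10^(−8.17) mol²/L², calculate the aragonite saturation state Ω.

α₂ = 1 / (1 + [H⁺]/K2 + [H⁺]²/(K1K2)) = 1 / (1 + 10^+3.59 + 10^+3.25)
   = 1 / (1 + 3890.5 + 1778.3) = 1/5669.7 = 0.0001764
[CO3²⁻] = α₂ × DIC = 0.0001764 × 3.62 = 0.0006385 mmol/L = 0.6385 μmol/L
Ksp = 10^(−8.17) = 6.761×10^-9
Ω = [Ca²⁺][CO3²⁻]/Ksp = (0.810×10^-3)(6.385×10^-7) / 6.761×10^-9 = 0.0765

Ω = 0.0765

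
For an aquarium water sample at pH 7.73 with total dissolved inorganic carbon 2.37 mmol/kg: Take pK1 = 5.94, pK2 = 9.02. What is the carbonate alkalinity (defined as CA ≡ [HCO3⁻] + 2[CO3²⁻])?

CA = 2.45 mmol/kg

CA = [HCO3⁻] + 2[CO3²⁻] = (α₁ + 2α₂)·DIC
At pH 7.73: [H⁺]/K1 = 10^-1.79 = 0.016218, K2/[H⁺] = 10^-1.29 = 0.051286
α₁ = 1/(1 + 0.016218 + 0.051286) = 1/1.0675 = 0.9368; α₂ = α₁·K2/[H⁺] = 0.04804
α₁ + 2α₂ = 1.0329
CA = 1.0329 × 2.37 = 2.45 mmol/kg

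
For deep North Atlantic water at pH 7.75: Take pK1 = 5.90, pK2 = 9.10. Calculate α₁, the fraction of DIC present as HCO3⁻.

α₁ = 0.944

α₁ = 1 / (1 + [H⁺]/K1 + K2/[H⁺]) = 1 / (1 + 10^-1.85 + 10^-1.35)
   = 1 / (1 + 0.014125 + 0.044668) = 1/1.0588 = 0.9445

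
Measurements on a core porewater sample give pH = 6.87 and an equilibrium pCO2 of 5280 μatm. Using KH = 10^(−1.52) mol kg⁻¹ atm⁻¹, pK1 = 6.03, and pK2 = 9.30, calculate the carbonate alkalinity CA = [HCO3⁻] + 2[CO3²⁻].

CA = 1.11 mmol/kg

[CO2*] = KH · pCO2 = 10^(−1.52) × 5280×10^-6 = 1.595×10^-4 mol/kg
α₀ = 1/(1 + K1/[H⁺] + K1K2/[H⁺]²) = 1/(1 + 10^+0.84 + 10^-1.59) = 0.1259
DIC = [CO2*]/α₀ = 1.595×10^-4 / 0.1259 = 1.267 mmol/kg
CA = (α₁ + 2α₂)·DIC = (0.8709 + 2×0.003236) × 1.267 = 1.11 mmol/kg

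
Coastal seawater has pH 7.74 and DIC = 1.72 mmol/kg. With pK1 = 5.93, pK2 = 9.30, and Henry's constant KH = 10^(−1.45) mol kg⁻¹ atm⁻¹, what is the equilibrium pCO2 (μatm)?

α₀ = 1 / (1 + K1/[H⁺] + K1K2/[H⁺]²) = 1 / (1 + 10^+1.81 + 10^+0.25)
   = 1 / (1 + 64.565 + 1.7783) = 1/67.344 = 0.01485
[CO2*] = α₀ × DIC = 0.01485 × 1.72 = 0.02554 mmol/kg
pCO2 = [CO2*]/KH = 2.554×10^-5 / 3.548×10^-2 = 720 μatm

pCO2 = 720 μatm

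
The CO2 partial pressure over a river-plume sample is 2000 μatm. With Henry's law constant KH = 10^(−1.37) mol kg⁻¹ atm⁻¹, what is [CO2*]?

KH = 10^(−1.37) = 4.266×10^-2 mol kg⁻¹ atm⁻¹
[CO2*] = KH · pCO2 = 4.266×10^-2 × 2000×10^-6 atm = 8.53×10^-5 mol/kg

[CO2*] = 85.3 μmol/kg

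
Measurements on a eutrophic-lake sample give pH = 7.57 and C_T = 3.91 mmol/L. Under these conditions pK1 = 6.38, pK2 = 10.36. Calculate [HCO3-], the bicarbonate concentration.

α₁ = 1 / (1 + [H⁺]/K1 + K2/[H⁺]) = 1 / (1 + 10^-1.19 + 10^-2.79)
   = 1 / (1 + 0.064565 + 0.0016218) = 1/1.0662 = 0.9379
[HCO3⁻] = α₁ × DIC = 0.9379 × 3.91 = 3.67 mmol/L

[HCO3⁻] = 3.67 mmol/L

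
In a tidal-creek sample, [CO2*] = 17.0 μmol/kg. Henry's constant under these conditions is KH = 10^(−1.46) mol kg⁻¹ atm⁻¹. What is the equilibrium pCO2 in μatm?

KH = 10^(−1.46) = 3.467×10^-2 mol kg⁻¹ atm⁻¹
pCO2 = [CO2*]/KH = 17.0×10^-6 / 3.467×10^-2 = 4.90×10^-4 atm = 490 μatm

pCO2 = 490 μatm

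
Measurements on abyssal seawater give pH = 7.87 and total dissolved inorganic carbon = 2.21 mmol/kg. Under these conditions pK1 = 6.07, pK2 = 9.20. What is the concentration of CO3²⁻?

[CO3²⁻] = 0.0973 mmol/kg

α₂ = 1 / (1 + [H⁺]/K2 + [H⁺]²/(K1K2)) = 1 / (1 + 10^+1.33 + 10^-0.47)
   = 1 / (1 + 21.380 + 0.33884) = 1/22.718 = 0.04402
[CO3²⁻] = α₂ × DIC = 0.04402 × 2.21 = 0.0973 mmol/kg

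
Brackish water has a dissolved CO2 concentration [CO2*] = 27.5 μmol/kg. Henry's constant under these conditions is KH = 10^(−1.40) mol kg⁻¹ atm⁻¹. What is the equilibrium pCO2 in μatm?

pCO2 = 691 μatm

KH = 10^(−1.40) = 3.981×10^-2 mol kg⁻¹ atm⁻¹
pCO2 = [CO2*]/KH = 27.5×10^-6 / 3.981×10^-2 = 6.91×10^-4 atm = 691 μatm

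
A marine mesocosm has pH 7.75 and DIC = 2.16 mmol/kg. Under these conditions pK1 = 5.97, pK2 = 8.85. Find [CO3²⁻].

α₂ = 1 / (1 + [H⁺]/K2 + [H⁺]²/(K1K2)) = 1 / (1 + 10^+1.10 + 10^-0.68)
   = 1 / (1 + 12.589 + 0.20893) = 1/13.798 = 0.07247
[CO3²⁻] = α₂ × DIC = 0.07247 × 2.16 = 0.157 mmol/kg

[CO3²⁻] = 0.157 mmol/kg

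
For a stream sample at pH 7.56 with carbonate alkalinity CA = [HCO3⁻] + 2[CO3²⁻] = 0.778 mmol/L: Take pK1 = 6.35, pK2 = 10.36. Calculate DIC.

CA = [HCO3⁻] + 2[CO3²⁻] = (α₁ + 2α₂)·DIC
At pH 7.56: [H⁺]/K1 = 10^-1.21 = 0.061660, K2/[H⁺] = 10^-2.80 = 0.0015849
α₁ = 1/(1 + 0.061660 + 0.0015849) = 1/1.0632 = 0.9405; α₂ = α₁·K2/[H⁺] = 0.001491
α₁ + 2α₂ = 0.9435
DIC = CA / (α₁ + 2α₂) = 0.778 / 0.9435 = 0.825 mmol/L

DIC = 0.825 mmol/L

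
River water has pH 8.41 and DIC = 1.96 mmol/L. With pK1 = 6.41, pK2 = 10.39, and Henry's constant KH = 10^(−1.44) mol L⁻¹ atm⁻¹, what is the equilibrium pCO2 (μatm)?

α₀ = 1 / (1 + K1/[H⁺] + K1K2/[H⁺]²) = 1 / (1 + 10^+2.00 + 10^+0.02)
   = 1 / (1 + 100.00 + 1.0471) = 1/102.05 = 0.009799
[CO2*] = α₀ × DIC = 0.009799 × 1.96 = 0.01921 mmol/L = 19.21 μmol/L
pCO2 = [CO2*]/KH = 1.921×10^-5 / 3.631×10^-2 = 529 μatm

pCO2 = 529 μatm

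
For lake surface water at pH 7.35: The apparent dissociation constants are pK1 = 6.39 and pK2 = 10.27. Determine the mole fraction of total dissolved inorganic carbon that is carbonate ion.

α₂ = 1 / (1 + [H⁺]/K2 + [H⁺]²/(K1K2)) = 1 / (1 + 10^+2.92 + 10^+1.96)
   = 1 / (1 + 831.76 + 91.201) = 1/923.96 = 0.001082

α₂ = 0.00108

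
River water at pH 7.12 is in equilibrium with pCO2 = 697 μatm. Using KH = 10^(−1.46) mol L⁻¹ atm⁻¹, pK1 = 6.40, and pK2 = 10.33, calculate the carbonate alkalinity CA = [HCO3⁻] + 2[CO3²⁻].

CA = 0.127 mmol/L

[CO2*] = KH · pCO2 = 10^(−1.46) × 697×10^-6 = 2.417×10^-5 mol/L
α₀ = 1/(1 + K1/[H⁺] + K1K2/[H⁺]²) = 1/(1 + 10^+0.72 + 10^-2.49) = 0.1600
DIC = [CO2*]/α₀ = 2.417×10^-5 / 0.1600 = 0.1511 mmol/L
CA = (α₁ + 2α₂)·DIC = (0.8395 + 2×0.0005176) × 0.1511 = 0.127 mmol/L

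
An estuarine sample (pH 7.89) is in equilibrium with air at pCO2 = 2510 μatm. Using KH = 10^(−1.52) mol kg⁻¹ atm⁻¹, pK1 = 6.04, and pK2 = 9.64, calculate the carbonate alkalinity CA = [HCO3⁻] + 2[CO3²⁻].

[CO2*] = KH · pCO2 = 10^(−1.52) × 2510×10^-6 = 7.580×10^-5 mol/kg
α₀ = 1/(1 + K1/[H⁺] + K1K2/[H⁺]²) = 1/(1 + 10^+1.85 + 10^+0.10) = 0.01369
DIC = [CO2*]/α₀ = 7.580×10^-5 / 0.01369 = 5.538 mmol/kg
CA = (α₁ + 2α₂)·DIC = (0.9691 + 2×0.01723) × 5.538 = 5.56 mmol/kg

CA = 5.56 mmol/kg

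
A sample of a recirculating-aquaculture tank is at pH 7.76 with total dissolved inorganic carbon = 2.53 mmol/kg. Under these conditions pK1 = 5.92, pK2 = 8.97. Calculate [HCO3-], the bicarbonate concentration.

α₁ = 1 / (1 + [H⁺]/K1 + K2/[H⁺]) = 1 / (1 + 10^-1.84 + 10^-1.21)
   = 1 / (1 + 0.014454 + 0.061660) = 1/1.0761 = 0.9293
[HCO3⁻] = α₁ × DIC = 0.9293 × 2.53 = 2.35 mmol/kg

[HCO3⁻] = 2.35 mmol/kg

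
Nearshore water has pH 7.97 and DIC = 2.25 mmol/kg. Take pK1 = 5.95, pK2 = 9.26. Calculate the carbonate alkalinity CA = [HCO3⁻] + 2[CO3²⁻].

CA = 2.34 mmol/kg

CA = [HCO3⁻] + 2[CO3²⁻] = (α₁ + 2α₂)·DIC
At pH 7.97: [H⁺]/K1 = 10^-2.02 = 0.0095499, K2/[H⁺] = 10^-1.29 = 0.051286
α₁ = 1/(1 + 0.0095499 + 0.051286) = 1/1.0608 = 0.9427; α₂ = α₁·K2/[H⁺] = 0.04835
α₁ + 2α₂ = 1.0393
CA = 1.0393 × 2.25 = 2.34 mmol/kg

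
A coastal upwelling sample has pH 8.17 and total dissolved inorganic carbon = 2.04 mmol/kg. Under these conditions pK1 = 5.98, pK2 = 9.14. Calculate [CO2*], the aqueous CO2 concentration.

[CO2*] = 11.8 μmol/kg

α₀ = 1 / (1 + K1/[H⁺] + K1K2/[H⁺]²) = 1 / (1 + 10^+2.19 + 10^+1.22)
   = 1 / (1 + 154.88 + 16.596) = 1/172.48 = 0.005798
[CO2*] = α₀ × DIC = 0.005798 × 2.04 = 0.0118 mmol/kg = 11.8 μmol/kg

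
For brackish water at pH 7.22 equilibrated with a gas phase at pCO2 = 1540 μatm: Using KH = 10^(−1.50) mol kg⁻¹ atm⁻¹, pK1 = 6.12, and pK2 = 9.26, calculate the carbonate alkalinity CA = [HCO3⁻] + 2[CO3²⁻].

CA = 0.624 mmol/kg

[CO2*] = KH · pCO2 = 10^(−1.50) × 1540×10^-6 = 4.870×10^-5 mol/kg
α₀ = 1/(1 + K1/[H⁺] + K1K2/[H⁺]²) = 1/(1 + 10^+1.10 + 10^-0.94) = 0.07297
DIC = [CO2*]/α₀ = 4.870×10^-5 / 0.07297 = 0.6674 mmol/kg
CA = (α₁ + 2α₂)·DIC = (0.9187 + 2×0.008378) × 0.6674 = 0.624 mmol/kg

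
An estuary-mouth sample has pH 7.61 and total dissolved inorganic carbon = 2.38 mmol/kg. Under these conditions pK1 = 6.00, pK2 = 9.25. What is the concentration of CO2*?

α₀ = 1 / (1 + K1/[H⁺] + K1K2/[H⁺]²) = 1 / (1 + 10^+1.61 + 10^-0.03)
   = 1 / (1 + 40.738 + 0.93325) = 1/42.671 = 0.02343
[CO2*] = α₀ × DIC = 0.02343 × 2.38 = 0.0558 mmol/kg

[CO2*] = 0.0558 mmol/kg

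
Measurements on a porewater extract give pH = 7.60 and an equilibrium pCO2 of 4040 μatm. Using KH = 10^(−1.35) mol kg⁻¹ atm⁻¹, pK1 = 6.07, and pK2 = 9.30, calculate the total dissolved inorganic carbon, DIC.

[CO2*] = KH · pCO2 = 10^(−1.35) × 4040×10^-6 = 1.805×10^-4 mol/kg
α₀ = 1/(1 + K1/[H⁺] + K1K2/[H⁺]²) = 1/(1 + 10^+1.53 + 10^-0.17) = 0.02812
DIC = [CO2*]/α₀ = 1.805×10^-4 / 0.02812 = 6.42 mmol/kg

DIC = 6.42 mmol/kg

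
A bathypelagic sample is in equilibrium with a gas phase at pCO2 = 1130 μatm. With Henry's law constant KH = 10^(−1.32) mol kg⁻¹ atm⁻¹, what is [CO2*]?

KH = 10^(−1.32) = 4.786×10^-2 mol kg⁻¹ atm⁻¹
[CO2*] = KH · pCO2 = 4.786×10^-2 × 1130×10^-6 atm = 5.41×10^-5 mol/kg

[CO2*] = 54.1 μmol/kg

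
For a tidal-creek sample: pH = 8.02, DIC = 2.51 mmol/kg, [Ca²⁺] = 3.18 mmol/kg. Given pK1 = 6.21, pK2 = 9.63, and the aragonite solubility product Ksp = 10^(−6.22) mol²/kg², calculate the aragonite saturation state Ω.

α₂ = 1 / (1 + [H⁺]/K2 + [H⁺]²/(K1K2)) = 1 / (1 + 10^+1.61 + 10^-0.20)
   = 1 / (1 + 40.738 + 0.63096) = 1/42.369 = 0.02360
[CO3²⁻] = α₂ × DIC = 0.02360 × 2.51 = 0.05924 mmol/kg
Ksp = 10^(−6.22) = 6.026×10^-7
Ω = [Ca²⁺][CO3²⁻]/Ksp = (3.18×10^-3)(5.924×10^-5) / 6.026×10^-7 = 0.313

Ω = 0.313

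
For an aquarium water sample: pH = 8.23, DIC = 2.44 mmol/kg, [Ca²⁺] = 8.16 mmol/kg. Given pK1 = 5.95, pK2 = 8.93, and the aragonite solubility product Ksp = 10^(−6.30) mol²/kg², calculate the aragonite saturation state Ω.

α₂ = 1 / (1 + [H⁺]/K2 + [H⁺]²/(K1K2)) = 1 / (1 + 10^+0.70 + 10^-1.58)
   = 1 / (1 + 5.0119 + 0.026303) = 1/6.0382 = 0.1656
[CO3²⁻] = α₂ × DIC = 0.1656 × 2.44 = 0.4041 mmol/kg
Ksp = 10^(−6.30) = 5.012×10^-7
Ω = [Ca²⁺][CO3²⁻]/Ksp = (8.16×10^-3)(4.041×10^-4) / 5.012×10^-7 = 6.58

Ω = 6.58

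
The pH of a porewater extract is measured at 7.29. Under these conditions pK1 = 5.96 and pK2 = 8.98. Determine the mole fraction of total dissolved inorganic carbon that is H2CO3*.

α₀ = 0.0438

α₀ = 1 / (1 + K1/[H⁺] + K1K2/[H⁺]²) = 1 / (1 + 10^+1.33 + 10^-0.36)
   = 1 / (1 + 21.380 + 0.43652) = 1/22.816 = 0.04383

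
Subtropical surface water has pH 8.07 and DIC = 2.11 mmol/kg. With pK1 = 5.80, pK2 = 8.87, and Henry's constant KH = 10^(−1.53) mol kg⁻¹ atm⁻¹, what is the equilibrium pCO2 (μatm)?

α₀ = 1 / (1 + K1/[H⁺] + K1K2/[H⁺]²) = 1 / (1 + 10^+2.27 + 10^+1.47)
   = 1 / (1 + 186.21 + 29.512) = 1/216.72 = 0.004614
[CO2*] = α₀ × DIC = 0.004614 × 2.11 = 0.009736 mmol/kg = 9.736 μmol/kg
pCO2 = [CO2*]/KH = 9.736×10^-6 / 2.951×10^-2 = 330 μatm

pCO2 = 330 μatm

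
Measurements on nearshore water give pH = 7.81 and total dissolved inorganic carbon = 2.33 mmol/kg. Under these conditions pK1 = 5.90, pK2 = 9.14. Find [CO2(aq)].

α₀ = 1 / (1 + K1/[H⁺] + K1K2/[H⁺]²) = 1 / (1 + 10^+1.91 + 10^+0.58)
   = 1 / (1 + 81.283 + 3.8019) = 1/86.085 = 0.01162
[CO2*] = α₀ × DIC = 0.01162 × 2.33 = 0.0271 mmol/kg

[CO2*] = 0.0271 mmol/kg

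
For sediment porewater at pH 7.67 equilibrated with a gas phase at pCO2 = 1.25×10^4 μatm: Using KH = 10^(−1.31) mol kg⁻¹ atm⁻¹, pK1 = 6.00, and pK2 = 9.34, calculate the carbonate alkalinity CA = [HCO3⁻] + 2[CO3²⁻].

CA = 29.9 mmol/kg

[CO2*] = KH · pCO2 = 10^(−1.31) × 1.25×10^4×10^-6 = 6.122×10^-4 mol/kg
α₀ = 1/(1 + K1/[H⁺] + K1K2/[H⁺]²) = 1/(1 + 10^+1.67 + 10^+0.00) = 0.02050
DIC = [CO2*]/α₀ = 6.122×10^-4 / 0.02050 = 29.86 mmol/kg
CA = (α₁ + 2α₂)·DIC = (0.9590 + 2×0.02050) × 29.86 = 29.9 mmol/kg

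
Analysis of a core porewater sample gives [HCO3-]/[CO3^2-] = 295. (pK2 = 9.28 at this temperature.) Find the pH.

pH = 6.81

From K2 = [H⁺][CO3^2-]/[HCO3-]:  pH = pK2 − log₁₀([HCO3-]/[CO3^2-])
log₁₀(295) = +2.470
pH = 9.28 − (+2.470) = 6.81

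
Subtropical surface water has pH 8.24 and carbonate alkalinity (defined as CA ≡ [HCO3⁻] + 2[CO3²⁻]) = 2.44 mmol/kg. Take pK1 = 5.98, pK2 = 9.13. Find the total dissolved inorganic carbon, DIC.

DIC = 2.20 mmol/kg

CA = [HCO3⁻] + 2[CO3²⁻] = (α₁ + 2α₂)·DIC
At pH 8.24: [H⁺]/K1 = 10^-2.26 = 0.0054954, K2/[H⁺] = 10^-0.89 = 0.12882
α₁ = 1/(1 + 0.0054954 + 0.12882) = 1/1.1343 = 0.8816; α₂ = α₁·K2/[H⁺] = 0.1136
α₁ + 2α₂ = 1.1087
DIC = CA / (α₁ + 2α₂) = 2.44 / 1.1087 = 2.20 mmol/kg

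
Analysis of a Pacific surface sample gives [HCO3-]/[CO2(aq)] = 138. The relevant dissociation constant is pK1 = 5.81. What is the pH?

pH = 7.95

From K1 = [H⁺][HCO3-]/[CO2(aq)]:  pH = pK1 + log₁₀([HCO3-]/[CO2(aq)])
log₁₀(138) = +2.140
pH = 5.81 + (+2.140) = 7.95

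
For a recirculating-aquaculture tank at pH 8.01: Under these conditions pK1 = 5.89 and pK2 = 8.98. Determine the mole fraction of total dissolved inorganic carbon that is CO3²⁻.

α₂ = 1 / (1 + [H⁺]/K2 + [H⁺]²/(K1K2)) = 1 / (1 + 10^+0.97 + 10^-1.15)
   = 1 / (1 + 9.3325 + 0.070795) = 1/10.403 = 0.09612

α₂ = 0.0961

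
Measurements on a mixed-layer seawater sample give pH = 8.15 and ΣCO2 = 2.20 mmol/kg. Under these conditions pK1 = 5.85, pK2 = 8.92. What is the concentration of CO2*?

[CO2*] = 9.39 μmol/kg

α₀ = 1 / (1 + K1/[H⁺] + K1K2/[H⁺]²) = 1 / (1 + 10^+2.30 + 10^+1.53)
   = 1 / (1 + 199.53 + 33.884) = 1/234.41 = 0.004266
[CO2*] = α₀ × DIC = 0.004266 × 2.20 = 0.00939 mmol/kg = 9.39 μmol/kg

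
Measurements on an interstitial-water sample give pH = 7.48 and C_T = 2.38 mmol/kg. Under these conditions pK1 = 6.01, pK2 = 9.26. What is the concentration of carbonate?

α₂ = 1 / (1 + [H⁺]/K2 + [H⁺]²/(K1K2)) = 1 / (1 + 10^+1.78 + 10^+0.31)
   = 1 / (1 + 60.256 + 2.0417) = 1/63.298 = 0.01580
[CO3²⁻] = α₂ × DIC = 0.01580 × 2.38 = 0.0376 mmol/kg

[CO3²⁻] = 0.0376 mmol/kg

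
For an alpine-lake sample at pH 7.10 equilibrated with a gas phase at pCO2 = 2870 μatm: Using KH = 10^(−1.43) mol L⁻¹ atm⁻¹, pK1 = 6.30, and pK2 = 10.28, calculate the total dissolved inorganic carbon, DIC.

DIC = 0.780 mmol/L

[CO2*] = KH · pCO2 = 10^(−1.43) × 2870×10^-6 = 1.066×10^-4 mol/L
α₀ = 1/(1 + K1/[H⁺] + K1K2/[H⁺]²) = 1/(1 + 10^+0.80 + 10^-2.38) = 0.1367
DIC = [CO2*]/α₀ = 1.066×10^-4 / 0.1367 = 0.780 mmol/L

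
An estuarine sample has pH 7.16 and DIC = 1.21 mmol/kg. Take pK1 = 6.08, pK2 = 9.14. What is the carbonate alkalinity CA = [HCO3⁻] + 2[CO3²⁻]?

CA = [HCO3⁻] + 2[CO3²⁻] = (α₁ + 2α₂)·DIC
At pH 7.16: [H⁺]/K1 = 10^-1.08 = 0.083176, K2/[H⁺] = 10^-1.98 = 0.010471
α₁ = 1/(1 + 0.083176 + 0.010471) = 1/1.0936 = 0.9144; α₂ = α₁·K2/[H⁺] = 0.009575
α₁ + 2α₂ = 0.9335
CA = 0.9335 × 1.21 = 1.13 mmol/kg

CA = 1.13 mmol/kg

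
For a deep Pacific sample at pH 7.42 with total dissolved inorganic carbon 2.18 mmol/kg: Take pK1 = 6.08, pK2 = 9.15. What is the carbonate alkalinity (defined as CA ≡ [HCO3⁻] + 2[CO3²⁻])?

CA = 2.12 mmol/kg

CA = [HCO3⁻] + 2[CO3²⁻] = (α₁ + 2α₂)·DIC
At pH 7.42: [H⁺]/K1 = 10^-1.34 = 0.045709, K2/[H⁺] = 10^-1.73 = 0.018621
α₁ = 1/(1 + 0.045709 + 0.018621) = 1/1.0643 = 0.9396; α₂ = α₁·K2/[H⁺] = 0.01750
α₁ + 2α₂ = 0.9745
CA = 0.9745 × 2.18 = 2.12 mmol/kg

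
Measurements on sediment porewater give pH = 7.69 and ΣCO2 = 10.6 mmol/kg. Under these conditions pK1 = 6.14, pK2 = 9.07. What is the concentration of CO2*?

[CO2*] = 0.279 mmol/kg

α₀ = 1 / (1 + K1/[H⁺] + K1K2/[H⁺]²) = 1 / (1 + 10^+1.55 + 10^+0.17)
   = 1 / (1 + 35.481 + 1.4791) = 1/37.960 = 0.02634
[CO2*] = α₀ × DIC = 0.02634 × 10.6 = 0.279 mmol/kg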